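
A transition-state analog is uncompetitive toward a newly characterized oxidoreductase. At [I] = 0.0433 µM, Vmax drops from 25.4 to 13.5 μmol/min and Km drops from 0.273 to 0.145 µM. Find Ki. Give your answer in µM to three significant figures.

Uncompetitive: Vmax,app = Vmax/α (and Km,app = Km/α) with α = 1 + [I]/Ki.
α = Vmax/Vmax,app = 25.4/13.5 = 1.881.
Ki = [I]/(α − 1) = 0.0433/0.8815 = 0.0491 µM.

0.0491 µM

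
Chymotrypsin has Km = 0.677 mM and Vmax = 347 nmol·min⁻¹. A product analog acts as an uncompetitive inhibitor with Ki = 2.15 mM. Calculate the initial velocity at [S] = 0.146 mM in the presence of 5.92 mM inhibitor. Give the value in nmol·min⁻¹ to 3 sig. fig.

α = 1 + [I]/Ki = 1 + 5.92/2.15 = 3.753.
For an uncompetitive inhibitor, both parameters are divided by α, giving Vmax/α and Km/α: Km,app = 0.180 mM, Vmax,app = 92.4 nmol·min⁻¹.
v = Vmax,app·[S]/(Km,app + [S]) = 92.4 × 0.146/(0.180 + 0.146) = 41.4 nmol·min⁻¹.

41.4 nmol·min⁻¹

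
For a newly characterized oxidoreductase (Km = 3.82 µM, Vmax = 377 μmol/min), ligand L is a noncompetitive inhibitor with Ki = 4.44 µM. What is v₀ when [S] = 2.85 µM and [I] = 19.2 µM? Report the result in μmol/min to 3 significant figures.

α = 1 + [I]/Ki = 1 + 19.2/4.44 = 5.324.
For a noncompetitive inhibitor, Vmax is reduced to Vmax/α while Km is unchanged: Km,app = 3.82 µM, Vmax,app = 70.8 μmol/min.
v = Vmax,app·[S]/(Km,app + [S]) = 70.8 × 2.85/(3.82 + 2.85) = 30.3 μmol/min.

30.3 μmol/min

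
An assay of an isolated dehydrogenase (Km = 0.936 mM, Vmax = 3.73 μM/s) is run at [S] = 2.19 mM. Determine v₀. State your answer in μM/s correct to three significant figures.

v = Vmax·[S]/(Km + [S]) = 3.73 × 2.19 / (0.936 + 2.19)
  = 8.169 / 3.126 = 2.61 μM/s.

2.61 μM/s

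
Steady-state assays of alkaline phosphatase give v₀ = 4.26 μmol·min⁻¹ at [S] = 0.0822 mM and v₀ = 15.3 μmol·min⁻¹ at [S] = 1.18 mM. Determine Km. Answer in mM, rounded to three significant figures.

0.284 mM

From v = Vmax[S]/(Km+[S]), each point gives Vmax = v(Km+[S])/[S].
Equating: 4.26(Km+0.0822)/0.0822 = 15.3(Km+1.18)/1.18.
51.82·Km + 4.26 = 12.97·Km + 15.3, so (51.82 − 12.97)·Km = 15.3 − 4.26.
Km = 11.04/38.86 = 0.284 mM; then Vmax = 4.26(0.284+0.0822)/0.0822 = 19.0 μmol·min⁻¹.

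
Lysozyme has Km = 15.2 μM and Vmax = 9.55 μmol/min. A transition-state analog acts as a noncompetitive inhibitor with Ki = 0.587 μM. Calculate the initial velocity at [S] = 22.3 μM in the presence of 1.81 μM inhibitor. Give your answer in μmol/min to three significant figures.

α = 1 + [I]/Ki = 1 + 1.81/0.587 = 4.083.
For a noncompetitive inhibitor, Vmax is reduced to Vmax/α while Km is unchanged: Km,app = 15.2 μM, Vmax,app = 2.34 μmol/min.
v = Vmax,app·[S]/(Km,app + [S]) = 2.34 × 22.3/(15.2 + 22.3) = 1.39 μmol/min.

1.39 μmol/min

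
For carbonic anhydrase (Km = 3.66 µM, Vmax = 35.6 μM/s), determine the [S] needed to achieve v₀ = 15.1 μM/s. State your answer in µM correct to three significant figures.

2.70 µM

Rearranging v = Vmax[S]/(Km+[S]) gives [S] = Km·v/(Vmax − v).
[S] = 3.66 × 15.1 / (35.6 − 15.1) = 55.27/20.50 = 2.70 µM.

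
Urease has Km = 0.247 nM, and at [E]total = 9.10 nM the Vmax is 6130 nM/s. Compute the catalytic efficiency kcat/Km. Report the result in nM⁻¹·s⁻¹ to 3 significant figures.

kcat = Vmax/[E]total = 6130/9.10 = 674 s⁻¹.
kcat/Km = 674/0.247 = 2730 nM⁻¹·s⁻¹.

2730 nM⁻¹·s⁻¹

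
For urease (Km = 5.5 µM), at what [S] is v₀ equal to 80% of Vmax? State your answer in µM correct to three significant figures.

22.0 µM

v/Vmax = [S]/(Km+[S]) = 0.8, so [S] = Km·0.8/(1 − 0.8) = 5.5 × 4.000.
[S] = 22.0 µM.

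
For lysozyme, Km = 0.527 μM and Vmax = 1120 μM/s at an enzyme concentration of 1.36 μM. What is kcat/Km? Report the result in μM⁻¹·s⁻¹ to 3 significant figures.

1560 μM⁻¹·s⁻¹

kcat = Vmax/[E]total = 1120/1.36 = 824 s⁻¹.
kcat/Km = 824/0.527 = 1560 μM⁻¹·s⁻¹.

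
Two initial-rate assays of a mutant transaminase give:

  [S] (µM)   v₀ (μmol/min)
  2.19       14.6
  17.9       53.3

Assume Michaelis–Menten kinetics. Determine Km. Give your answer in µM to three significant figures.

From v = Vmax[S]/(Km+[S]), each point gives Vmax = v(Km+[S])/[S].
Equating: 14.6(Km+2.19)/2.19 = 53.3(Km+17.9)/17.9.
6.667·Km + 14.6 = 2.978·Km + 53.3, so (6.667 − 2.978)·Km = 53.3 − 14.6.
Km = 38.70/3.689 = 10.5 µM; then Vmax = 14.6(10.5+2.19)/2.19 = 84.5 μmol/min.

10.5 µM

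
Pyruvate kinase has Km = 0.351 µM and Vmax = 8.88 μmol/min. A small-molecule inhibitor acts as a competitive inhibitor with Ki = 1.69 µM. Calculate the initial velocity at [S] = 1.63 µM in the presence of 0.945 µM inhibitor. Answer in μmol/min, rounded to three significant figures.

6.65 μmol/min

α = 1 + [I]/Ki = 1 + 0.945/1.69 = 1.559.
For a competitive inhibitor, Vmax is unchanged and the apparent Km becomes α·Km: Km,app = 0.547 µM, Vmax,app = 8.88 μmol/min.
v = Vmax,app·[S]/(Km,app + [S]) = 8.88 × 1.63/(0.547 + 1.63) = 6.65 μmol/min.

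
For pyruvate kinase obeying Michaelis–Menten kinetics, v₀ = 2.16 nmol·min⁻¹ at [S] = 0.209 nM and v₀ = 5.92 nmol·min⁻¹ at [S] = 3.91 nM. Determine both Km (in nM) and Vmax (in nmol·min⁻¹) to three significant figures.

Km = 0.426 nM; Vmax = 6.57 nmol·min⁻¹

From v = Vmax[S]/(Km+[S]), each point gives Vmax = v(Km+[S])/[S].
Equating: 2.16(Km+0.209)/0.209 = 5.92(Km+3.91)/3.91.
10.33·Km + 2.16 = 1.514·Km + 5.92, so (10.33 − 1.514)·Km = 5.92 − 2.16.
Km = 3.760/8.821 = 0.426 nM; then Vmax = 2.16(0.426+0.209)/0.209 = 6.57 nmol·min⁻¹.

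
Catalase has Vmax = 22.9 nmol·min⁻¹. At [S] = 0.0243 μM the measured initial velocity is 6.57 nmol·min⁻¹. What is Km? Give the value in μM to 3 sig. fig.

v/Vmax = 6.57/22.9 = 0.2869 = [S]/(Km+[S]).
So Km + [S] = [S]/0.2869 = 0.08470 μM, giving Km = 0.08470 − 0.0243 = 0.0604 μM.

0.0604 μM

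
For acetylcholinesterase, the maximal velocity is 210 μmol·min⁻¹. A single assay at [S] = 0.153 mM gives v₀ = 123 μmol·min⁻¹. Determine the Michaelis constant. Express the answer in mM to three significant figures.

0.108 mM

v/Vmax = 123/210 = 0.5857 = [S]/(Km+[S]).
So Km + [S] = [S]/0.5857 = 0.2612 mM, giving Km = 0.2612 − 0.153 = 0.108 mM.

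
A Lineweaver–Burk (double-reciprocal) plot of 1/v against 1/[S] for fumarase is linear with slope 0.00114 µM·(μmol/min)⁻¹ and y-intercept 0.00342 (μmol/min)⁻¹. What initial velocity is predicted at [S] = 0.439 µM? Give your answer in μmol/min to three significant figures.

166 μmol/min

The y-intercept is 1/Vmax, so Vmax = 1/0.00342 = 292 μmol/min.
The slope is Km/Vmax, so Km = 0.00114 × 292 = 0.333 µM.
Then v = 292 × 0.439/(0.333 + 0.439) = 166 μmol/min.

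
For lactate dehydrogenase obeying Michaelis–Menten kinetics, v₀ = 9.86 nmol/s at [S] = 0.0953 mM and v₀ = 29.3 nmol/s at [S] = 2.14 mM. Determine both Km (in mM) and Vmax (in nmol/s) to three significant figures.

Km = 0.217 mM; Vmax = 32.3 nmol/s

In reciprocal form, 1/v = (Km/Vmax)·(1/[S]) + 1/Vmax. The two points give (1/[S], 1/v) = (10.49, 0.1014) and (0.4673, 0.03413).
Slope = (0.1014 − 0.03413)/(10.49 − 0.4673) = 0.006712; intercept = 0.1014 − 0.006712×10.49 = 0.03099.
Vmax = 1/intercept = 32.3 nmol/s; Km = slope × Vmax = 0.006712 × 32.3 = 0.217 mM.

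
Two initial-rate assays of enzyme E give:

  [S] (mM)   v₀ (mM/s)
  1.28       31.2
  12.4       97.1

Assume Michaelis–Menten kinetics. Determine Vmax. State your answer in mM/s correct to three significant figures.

In reciprocal form, 1/v = (Km/Vmax)·(1/[S]) + 1/Vmax. The two points give (1/[S], 1/v) = (0.7812, 0.03205) and (0.08065, 0.01030).
Slope = (0.03205 − 0.01030)/(0.7812 − 0.08065) = 0.03105; intercept = 0.03205 − 0.03105×0.7812 = 0.007795.
Vmax = 1/intercept = 128 mM/s; Km = slope × Vmax = 0.03105 × 128 = 3.98 mM.

128 mM/s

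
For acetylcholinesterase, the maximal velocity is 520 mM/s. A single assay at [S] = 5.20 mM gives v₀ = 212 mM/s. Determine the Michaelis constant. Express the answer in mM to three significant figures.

v/Vmax = 212/520 = 0.4077 = [S]/(Km+[S]).
So Km + [S] = [S]/0.4077 = 12.75 mM, giving Km = 12.75 − 5.20 = 7.55 mM.

7.55 mM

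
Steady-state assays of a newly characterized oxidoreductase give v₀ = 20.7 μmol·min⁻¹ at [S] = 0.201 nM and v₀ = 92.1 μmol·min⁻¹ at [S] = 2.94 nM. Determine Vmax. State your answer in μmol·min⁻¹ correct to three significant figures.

In reciprocal form, 1/v = (Km/Vmax)·(1/[S]) + 1/Vmax. The two points give (1/[S], 1/v) = (4.975, 0.04831) and (0.3401, 0.01086).
Slope = (0.04831 − 0.01086)/(4.975 − 0.3401) = 0.008080; intercept = 0.04831 − 0.008080×4.975 = 0.008109.
Vmax = 1/intercept = 123 μmol·min⁻¹; Km = slope × Vmax = 0.008080 × 123 = 0.996 nM.

123 μmol·min⁻¹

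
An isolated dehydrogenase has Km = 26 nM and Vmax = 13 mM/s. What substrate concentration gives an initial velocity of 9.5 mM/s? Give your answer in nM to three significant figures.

70.6 nM

Rearranging v = Vmax[S]/(Km+[S]) gives [S] = Km·v/(Vmax − v).
[S] = 26 × 9.5 / (13 − 9.5) = 247.0/3.500 = 70.6 nM.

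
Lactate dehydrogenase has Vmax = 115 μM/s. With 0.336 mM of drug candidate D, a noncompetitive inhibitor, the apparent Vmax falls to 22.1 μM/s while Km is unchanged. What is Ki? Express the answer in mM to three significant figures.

0.0799 mM

Noncompetitive: Vmax,app = Vmax/α with α = 1 + [I]/Ki.
α = Vmax/Vmax,app = 115/22.1 = 5.204.
Since α = 1 + [I]/Ki, [I]/Ki = 5.204 − 1 = 4.204 and Ki = 0.336/4.204 = 0.0799 mM.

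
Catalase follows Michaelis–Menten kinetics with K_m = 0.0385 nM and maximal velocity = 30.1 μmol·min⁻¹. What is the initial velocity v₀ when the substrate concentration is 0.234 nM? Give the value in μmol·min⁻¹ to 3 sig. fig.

[S]/(Km+[S]) = 0.234/0.2725 = 0.8587, the fractional saturation.
v = 0.8587 × Vmax = 0.8587 × 30.1 = 25.8 μmol·min⁻¹.

25.8 μmol·min⁻¹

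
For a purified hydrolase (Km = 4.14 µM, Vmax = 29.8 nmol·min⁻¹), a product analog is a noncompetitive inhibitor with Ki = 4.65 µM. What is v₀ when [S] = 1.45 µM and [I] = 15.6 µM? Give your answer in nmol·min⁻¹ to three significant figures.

With α = 1 + [I]/Ki = 1 + 15.6/4.65 = 4.355, the noncompetitive rate law is v = (Vmax/α)·[S] / (Km + [S]).
v = (29.8/4.355)×1.45 / (4.14 + 1.45) = 9.922/5.590 = 1.78 nmol·min⁻¹.

1.78 nmol·min⁻¹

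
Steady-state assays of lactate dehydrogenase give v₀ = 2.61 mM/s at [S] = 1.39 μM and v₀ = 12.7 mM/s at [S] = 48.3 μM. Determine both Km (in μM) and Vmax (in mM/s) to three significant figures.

From v = Vmax[S]/(Km+[S]), each point gives Vmax = v(Km+[S])/[S].
Equating: 2.61(Km+1.39)/1.39 = 12.7(Km+48.3)/48.3.
1.878·Km + 2.61 = 0.2629·Km + 12.7, so (1.878 − 0.2629)·Km = 12.7 − 2.61.
Km = 10.09/1.615 = 6.25 μM; then Vmax = 2.61(6.25+1.39)/1.39 = 14.3 mM/s.

Km = 6.25 μM; Vmax = 14.3 mM/s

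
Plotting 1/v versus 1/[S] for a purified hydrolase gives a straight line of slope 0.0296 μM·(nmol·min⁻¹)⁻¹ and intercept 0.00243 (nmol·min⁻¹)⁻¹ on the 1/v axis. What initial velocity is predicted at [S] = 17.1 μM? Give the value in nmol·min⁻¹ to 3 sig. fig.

The y-intercept is 1/Vmax, so Vmax = 1/0.00243 = 412 nmol·min⁻¹.
The slope is Km/Vmax, so Km = 0.0296 × 412 = 12.2 μM.
Then v = 412 × 17.1/(12.2 + 17.1) = 240 nmol·min⁻¹.

240 nmol·min⁻¹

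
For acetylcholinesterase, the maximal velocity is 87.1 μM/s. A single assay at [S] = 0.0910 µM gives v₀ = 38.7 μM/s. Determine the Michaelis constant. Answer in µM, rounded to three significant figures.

From v = Vmax[S]/(Km+[S]), Km = [S](Vmax − v)/v.
Km = 0.0910 × (87.1 − 38.7) / 38.7 = 4.404/38.7 = 0.114 µM.

0.114 µM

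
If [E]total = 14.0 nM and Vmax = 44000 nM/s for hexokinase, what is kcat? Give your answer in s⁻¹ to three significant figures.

3140 s⁻¹

kcat = Vmax/[E]total = 44000 nM/s / 14.0 nM = 3140 s⁻¹.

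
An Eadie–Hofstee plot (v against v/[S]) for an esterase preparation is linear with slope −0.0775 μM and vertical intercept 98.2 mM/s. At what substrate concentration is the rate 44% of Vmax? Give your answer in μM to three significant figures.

The Eadie–Hofstee slope gives Km = 0.0775 μM (slope = −Km).
v/Vmax = [S]/(Km+[S]) = 0.44 ⇒ [S] = Km·0.44/(1−0.44) = 0.0775 × 0.7857 = 0.0609 μM.

0.0609 μM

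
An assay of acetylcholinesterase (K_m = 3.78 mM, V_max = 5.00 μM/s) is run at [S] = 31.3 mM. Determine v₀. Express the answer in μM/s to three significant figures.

4.46 μM/s

v = Vmax·[S]/(Km + [S]) = 5.00 × 31.3 / (3.78 + 31.3)
  = 156.5 / 35.08 = 4.46 μM/s.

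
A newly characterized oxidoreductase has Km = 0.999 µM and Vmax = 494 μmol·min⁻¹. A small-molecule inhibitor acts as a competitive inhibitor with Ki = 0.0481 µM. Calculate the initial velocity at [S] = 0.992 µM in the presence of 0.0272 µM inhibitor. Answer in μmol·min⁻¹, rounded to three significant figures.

192 μmol·min⁻¹

With α = 1 + [I]/Ki = 1 + 0.0272/0.0481 = 1.565, the competitive rate law is v = Vmax[S] / (αKm + [S]).
v = 494×0.992 / (1.565×0.999 + 0.992) = 490.0/2.556 = 192 μmol·min⁻¹.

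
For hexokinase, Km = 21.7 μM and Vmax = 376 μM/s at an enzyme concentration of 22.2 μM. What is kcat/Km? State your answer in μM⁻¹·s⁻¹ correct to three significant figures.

kcat = Vmax/[E]total = 376/22.2 = 16.9 s⁻¹.
kcat/Km = 16.9/21.7 = 0.781 μM⁻¹·s⁻¹.

0.781 μM⁻¹·s⁻¹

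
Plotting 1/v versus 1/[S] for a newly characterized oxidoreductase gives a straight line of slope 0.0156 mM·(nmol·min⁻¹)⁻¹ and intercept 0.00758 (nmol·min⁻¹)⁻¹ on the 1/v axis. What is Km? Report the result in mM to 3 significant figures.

2.06 mM

y-intercept = 1/Vmax ⇒ Vmax = 132 nmol·min⁻¹; slope = Km/Vmax ⇒ Km = slope × Vmax.
Km = 0.0156 × 132 = 2.06 mM.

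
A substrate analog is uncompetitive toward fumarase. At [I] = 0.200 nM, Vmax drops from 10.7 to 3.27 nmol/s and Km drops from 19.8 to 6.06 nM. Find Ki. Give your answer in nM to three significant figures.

Uncompetitive: Vmax,app = Vmax/α (and Km,app = Km/α) with α = 1 + [I]/Ki.
α = Vmax/Vmax,app = 10.7/3.27 = 3.272.
Since α = 1 + [I]/Ki, [I]/Ki = 3.272 − 1 = 2.272 and Ki = 0.200/2.272 = 0.0880 nM.

0.0880 nM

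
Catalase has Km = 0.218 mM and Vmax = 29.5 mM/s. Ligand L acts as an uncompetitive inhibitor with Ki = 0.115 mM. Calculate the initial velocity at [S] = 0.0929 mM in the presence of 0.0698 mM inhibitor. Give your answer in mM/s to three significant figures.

With α = 1 + [I]/Ki = 1 + 0.0698/0.115 = 1.607, the uncompetitive rate law is v = (Vmax/α)·[S] / (Km/α + [S]).
v = (29.5/1.607)×0.0929 / (0.218/1.607 + 0.0929) = 1.705/0.2286 = 7.46 mM/s.

7.46 mM/s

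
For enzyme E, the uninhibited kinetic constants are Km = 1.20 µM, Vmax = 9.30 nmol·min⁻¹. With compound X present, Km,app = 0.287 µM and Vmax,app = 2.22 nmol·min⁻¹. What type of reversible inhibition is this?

uncompetitive

Both Km and Vmax decrease by the same factor (~4.18-fold) — characteristic of uncompetitive inhibition.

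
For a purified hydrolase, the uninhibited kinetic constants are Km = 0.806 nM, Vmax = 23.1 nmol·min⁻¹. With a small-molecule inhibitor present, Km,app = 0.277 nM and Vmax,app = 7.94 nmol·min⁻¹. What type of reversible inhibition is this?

Both Km and Vmax decrease by the same factor (~2.91-fold) — characteristic of uncompetitive inhibition.

uncompetitive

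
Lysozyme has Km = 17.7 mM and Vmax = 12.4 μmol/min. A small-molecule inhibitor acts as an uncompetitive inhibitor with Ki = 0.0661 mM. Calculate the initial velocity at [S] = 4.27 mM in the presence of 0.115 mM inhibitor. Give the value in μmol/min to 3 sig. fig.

α = 1 + [I]/Ki = 1 + 0.115/0.0661 = 2.740.
For an uncompetitive inhibitor, both parameters are divided by α, giving Vmax/α and Km/α: Km,app = 6.46 mM, Vmax,app = 4.53 μmol/min.
v = Vmax,app·[S]/(Km,app + [S]) = 4.53 × 4.27/(6.46 + 4.27) = 1.80 μmol/min.

1.80 μmol/min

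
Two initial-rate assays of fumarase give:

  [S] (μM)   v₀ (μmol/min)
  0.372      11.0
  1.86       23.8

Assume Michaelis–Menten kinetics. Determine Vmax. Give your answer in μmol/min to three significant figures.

33.6 μmol/min

From v = Vmax[S]/(Km+[S]), each point gives Vmax = v(Km+[S])/[S].
Equating: 11.0(Km+0.372)/0.372 = 23.8(Km+1.86)/1.86.
29.57·Km + 11.0 = 12.80·Km + 23.8, so (29.57 − 12.80)·Km = 23.8 − 11.0.
Km = 12.80/16.77 = 0.763 μM; then Vmax = 11.0(0.763+0.372)/0.372 = 33.6 μmol/min.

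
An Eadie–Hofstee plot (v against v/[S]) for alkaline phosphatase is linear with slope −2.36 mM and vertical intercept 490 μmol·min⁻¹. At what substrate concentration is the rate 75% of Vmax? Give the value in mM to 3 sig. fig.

The Eadie–Hofstee slope gives Km = 2.36 mM (slope = −Km).
v/Vmax = [S]/(Km+[S]) = 0.75 ⇒ [S] = Km·0.75/(1−0.75) = 2.36 × 3.000 = 7.08 mM.

7.08 mM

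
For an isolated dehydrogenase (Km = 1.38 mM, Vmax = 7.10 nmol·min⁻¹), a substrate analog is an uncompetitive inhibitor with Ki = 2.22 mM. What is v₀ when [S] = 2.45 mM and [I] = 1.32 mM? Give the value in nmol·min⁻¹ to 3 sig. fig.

3.29 nmol·min⁻¹

With α = 1 + [I]/Ki = 1 + 1.32/2.22 = 1.595, the uncompetitive rate law is v = (Vmax/α)·[S] / (Km/α + [S]).
v = (7.10/1.595)×2.45 / (1.38/1.595 + 2.45) = 10.91/3.315 = 3.29 nmol·min⁻¹.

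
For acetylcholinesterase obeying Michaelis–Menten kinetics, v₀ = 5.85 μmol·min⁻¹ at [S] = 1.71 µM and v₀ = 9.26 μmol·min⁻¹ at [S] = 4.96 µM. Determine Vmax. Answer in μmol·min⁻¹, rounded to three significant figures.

In reciprocal form, 1/v = (Km/Vmax)·(1/[S]) + 1/Vmax. The two points give (1/[S], 1/v) = (0.5848, 0.1709) and (0.2016, 0.1080).
Slope = (0.1709 − 0.1080)/(0.5848 − 0.2016) = 0.1643; intercept = 0.1709 − 0.1643×0.5848 = 0.07487.
Vmax = 1/intercept = 13.4 μmol·min⁻¹; Km = slope × Vmax = 0.1643 × 13.4 = 2.19 µM.

13.4 μmol·min⁻¹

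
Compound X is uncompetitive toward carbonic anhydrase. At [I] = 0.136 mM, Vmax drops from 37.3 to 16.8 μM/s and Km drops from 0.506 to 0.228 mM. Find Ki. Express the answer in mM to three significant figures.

Uncompetitive: Vmax,app = Vmax/α (and Km,app = Km/α) with α = 1 + [I]/Ki.
α = Vmax/Vmax,app = 37.3/16.8 = 2.220.
Ki = [I]/(α − 1) = 0.136/1.220 = 0.111 mM.

0.111 mM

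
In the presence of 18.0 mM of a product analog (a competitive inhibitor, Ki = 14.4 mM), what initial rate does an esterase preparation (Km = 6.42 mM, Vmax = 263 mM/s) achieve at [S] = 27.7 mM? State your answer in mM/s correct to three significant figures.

173 mM/s

With α = 1 + [I]/Ki = 1 + 18.0/14.4 = 2.250, the competitive rate law is v = Vmax[S] / (αKm + [S]).
v = 263×27.7 / (2.250×6.42 + 27.7) = 7285/42.14 = 173 mM/s.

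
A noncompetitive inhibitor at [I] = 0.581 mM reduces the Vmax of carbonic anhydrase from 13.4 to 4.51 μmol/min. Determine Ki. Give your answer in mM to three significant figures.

0.295 mM

Noncompetitive: Vmax,app = Vmax/α with α = 1 + [I]/Ki.
α = Vmax/Vmax,app = 13.4/4.51 = 2.971.
Since α = 1 + [I]/Ki, [I]/Ki = 2.971 − 1 = 1.971 and Ki = 0.581/1.971 = 0.295 mM.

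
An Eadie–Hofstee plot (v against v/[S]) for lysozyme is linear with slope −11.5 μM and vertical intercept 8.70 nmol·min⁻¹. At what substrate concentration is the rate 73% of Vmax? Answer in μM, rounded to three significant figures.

31.1 μM

The Eadie–Hofstee slope gives Km = 11.5 μM (slope = −Km).
v/Vmax = [S]/(Km+[S]) = 0.73 ⇒ [S] = Km·0.73/(1−0.73) = 11.5 × 2.704 = 31.1 μM.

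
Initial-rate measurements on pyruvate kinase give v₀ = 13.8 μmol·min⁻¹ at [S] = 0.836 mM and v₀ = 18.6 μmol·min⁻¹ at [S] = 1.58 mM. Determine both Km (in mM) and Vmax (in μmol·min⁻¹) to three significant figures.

Km = 1.01 mM; Vmax = 30.5 μmol·min⁻¹

From v = Vmax[S]/(Km+[S]), each point gives Vmax = v(Km+[S])/[S].
Equating: 13.8(Km+0.836)/0.836 = 18.6(Km+1.58)/1.58.
16.51·Km + 13.8 = 11.77·Km + 18.6, so (16.51 − 11.77)·Km = 18.6 − 13.8.
Km = 4.800/4.735 = 1.01 mM; then Vmax = 13.8(1.01+0.836)/0.836 = 30.5 μmol·min⁻¹.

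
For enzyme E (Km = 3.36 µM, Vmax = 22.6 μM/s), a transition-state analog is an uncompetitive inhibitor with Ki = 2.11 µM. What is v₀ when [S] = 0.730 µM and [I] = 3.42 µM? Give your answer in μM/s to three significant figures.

3.13 μM/s

α = 1 + [I]/Ki = 1 + 3.42/2.11 = 2.621.
For an uncompetitive inhibitor, both parameters are divided by α, giving Vmax/α and Km/α: Km,app = 1.28 µM, Vmax,app = 8.62 μM/s.
v = Vmax,app·[S]/(Km,app + [S]) = 8.62 × 0.730/(1.28 + 0.730) = 3.13 μM/s.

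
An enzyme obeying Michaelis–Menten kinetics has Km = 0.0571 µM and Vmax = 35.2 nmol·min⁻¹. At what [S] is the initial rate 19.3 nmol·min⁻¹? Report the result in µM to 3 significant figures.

0.0693 µM

The required fractional saturation is v/Vmax = 19.3/35.2 = 0.5483.
Then [S]/(Km+[S]) = 0.5483 ⇒ [S] = 0.0571 × 0.5483/(1 − 0.5483) = 0.0693 µM.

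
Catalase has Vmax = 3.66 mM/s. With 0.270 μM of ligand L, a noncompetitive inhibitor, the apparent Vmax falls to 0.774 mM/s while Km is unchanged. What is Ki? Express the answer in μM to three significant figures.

Noncompetitive: Vmax,app = Vmax/α with α = 1 + [I]/Ki.
α = Vmax/Vmax,app = 3.66/0.774 = 4.729.
Since α = 1 + [I]/Ki, [I]/Ki = 4.729 − 1 = 3.729 and Ki = 0.270/3.729 = 0.0724 μM.

0.0724 μM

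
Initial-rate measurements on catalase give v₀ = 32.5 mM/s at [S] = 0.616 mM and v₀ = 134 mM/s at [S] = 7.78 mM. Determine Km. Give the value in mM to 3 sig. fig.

In reciprocal form, 1/v = (Km/Vmax)·(1/[S]) + 1/Vmax. The two points give (1/[S], 1/v) = (1.623, 0.03077) and (0.1285, 0.007463).
Slope = (0.03077 − 0.007463)/(1.623 − 0.1285) = 0.01559; intercept = 0.03077 − 0.01559×1.623 = 0.005459.
Vmax = 1/intercept = 183 mM/s; Km = slope × Vmax = 0.01559 × 183 = 2.86 mM.

2.86 mM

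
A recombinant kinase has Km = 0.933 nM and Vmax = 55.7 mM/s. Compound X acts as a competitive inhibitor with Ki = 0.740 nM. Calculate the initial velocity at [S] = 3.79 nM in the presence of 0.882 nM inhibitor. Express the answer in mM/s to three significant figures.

36.2 mM/s

α = 1 + [I]/Ki = 1 + 0.882/0.740 = 2.192.
For a competitive inhibitor, Vmax is unchanged and the apparent Km becomes α·Km: Km,app = 2.05 nM, Vmax,app = 55.7 mM/s.
v = Vmax,app·[S]/(Km,app + [S]) = 55.7 × 3.79/(2.05 + 3.79) = 36.2 mM/s.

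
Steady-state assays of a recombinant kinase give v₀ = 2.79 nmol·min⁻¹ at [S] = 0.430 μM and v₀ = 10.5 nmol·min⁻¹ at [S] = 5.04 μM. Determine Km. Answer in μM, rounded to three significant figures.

From v = Vmax[S]/(Km+[S]), each point gives Vmax = v(Km+[S])/[S].
Equating: 2.79(Km+0.430)/0.430 = 10.5(Km+5.04)/5.04.
6.488·Km + 2.79 = 2.083·Km + 10.5, so (6.488 − 2.083)·Km = 10.5 − 2.79.
Km = 7.710/4.405 = 1.75 μM; then Vmax = 2.79(1.75+0.430)/0.430 = 14.1 nmol·min⁻¹.

1.75 μM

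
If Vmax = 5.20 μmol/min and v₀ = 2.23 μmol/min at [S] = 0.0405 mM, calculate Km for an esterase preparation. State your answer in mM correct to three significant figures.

0.0539 mM

v/Vmax = 2.23/5.20 = 0.4288 = [S]/(Km+[S]).
So Km + [S] = [S]/0.4288 = 0.09444 mM, giving Km = 0.09444 − 0.0405 = 0.0539 mM.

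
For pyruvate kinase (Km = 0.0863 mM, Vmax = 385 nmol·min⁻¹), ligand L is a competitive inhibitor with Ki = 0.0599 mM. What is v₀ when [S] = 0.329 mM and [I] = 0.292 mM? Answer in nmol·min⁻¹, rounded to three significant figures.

With α = 1 + [I]/Ki = 1 + 0.292/0.0599 = 5.875, the competitive rate law is v = Vmax[S] / (αKm + [S]).
v = 385×0.329 / (5.875×0.0863 + 0.329) = 126.7/0.8360 = 152 nmol·min⁻¹.

152 nmol·min⁻¹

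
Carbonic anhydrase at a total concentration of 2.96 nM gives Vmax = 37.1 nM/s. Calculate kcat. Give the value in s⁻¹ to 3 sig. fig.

12.5 s⁻¹

kcat = Vmax/[E]total = 37.1 nM/s / 2.96 nM = 12.5 s⁻¹.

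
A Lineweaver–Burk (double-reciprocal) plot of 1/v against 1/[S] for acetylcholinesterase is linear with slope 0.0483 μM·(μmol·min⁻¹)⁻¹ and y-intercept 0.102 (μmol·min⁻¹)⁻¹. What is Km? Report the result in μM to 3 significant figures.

0.474 μM

y-intercept = 1/Vmax ⇒ Vmax = 9.80 μmol·min⁻¹; slope = Km/Vmax ⇒ Km = slope × Vmax.
Km = 0.0483 × 9.80 = 0.474 μM.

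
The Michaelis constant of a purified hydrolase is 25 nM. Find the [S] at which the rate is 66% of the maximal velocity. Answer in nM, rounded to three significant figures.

v/Vmax = [S]/(Km+[S]) = 0.66, so [S] = Km·0.66/(1 − 0.66) = 25 × 1.941.
[S] = 48.5 nM.

48.5 nM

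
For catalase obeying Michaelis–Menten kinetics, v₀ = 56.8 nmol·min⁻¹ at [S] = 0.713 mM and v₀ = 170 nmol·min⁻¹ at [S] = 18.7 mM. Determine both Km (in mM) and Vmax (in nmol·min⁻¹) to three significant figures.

Km = 1.60 mM; Vmax = 185 nmol·min⁻¹

From v = Vmax[S]/(Km+[S]), each point gives Vmax = v(Km+[S])/[S].
Equating: 56.8(Km+0.713)/0.713 = 170(Km+18.7)/18.7.
79.66·Km + 56.8 = 9.091·Km + 170, so (79.66 − 9.091)·Km = 170 − 56.8.
Km = 113.2/70.57 = 1.60 mM; then Vmax = 56.8(1.60+0.713)/0.713 = 185 nmol·min⁻¹.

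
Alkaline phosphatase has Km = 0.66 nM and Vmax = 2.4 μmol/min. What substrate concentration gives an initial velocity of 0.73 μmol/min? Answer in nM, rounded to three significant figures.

Rearranging v = Vmax[S]/(Km+[S]) gives [S] = Km·v/(Vmax − v).
[S] = 0.66 × 0.73 / (2.4 − 0.73) = 0.4818/1.670 = 0.289 nM.

0.289 nM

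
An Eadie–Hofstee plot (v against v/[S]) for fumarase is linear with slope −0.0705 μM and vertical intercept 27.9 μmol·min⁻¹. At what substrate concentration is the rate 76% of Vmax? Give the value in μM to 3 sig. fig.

The Eadie–Hofstee slope gives Km = 0.0705 μM (slope = −Km).
v/Vmax = [S]/(Km+[S]) = 0.76 ⇒ [S] = Km·0.76/(1−0.76) = 0.0705 × 3.167 = 0.223 μM.

0.223 μM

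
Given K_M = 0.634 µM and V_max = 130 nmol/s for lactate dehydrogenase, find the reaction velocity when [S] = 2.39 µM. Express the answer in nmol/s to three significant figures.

103 nmol/s

[S]/(Km+[S]) = 2.39/3.024 = 0.7903, the fractional saturation.
v = 0.7903 × Vmax = 0.7903 × 130 = 103 nmol/s.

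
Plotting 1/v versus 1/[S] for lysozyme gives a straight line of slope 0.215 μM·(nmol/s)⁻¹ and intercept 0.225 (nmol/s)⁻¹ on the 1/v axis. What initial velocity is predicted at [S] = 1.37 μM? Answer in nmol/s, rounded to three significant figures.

The y-intercept is 1/Vmax, so Vmax = 1/0.225 = 4.44 nmol/s.
The slope is Km/Vmax, so Km = 0.215 × 4.44 = 0.956 μM.
Then v = 4.44 × 1.37/(0.956 + 1.37) = 2.62 nmol/s.

2.62 nmol/s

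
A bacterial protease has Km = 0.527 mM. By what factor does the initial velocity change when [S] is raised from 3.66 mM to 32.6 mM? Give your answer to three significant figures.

1.13

The fractional saturations are [S]/(Km+[S]) = 3.66/4.187 = 0.8741 and 32.6/33.13 = 0.9841.
v₂/v₁ is just their ratio: 0.9841/0.8741 = 1.13.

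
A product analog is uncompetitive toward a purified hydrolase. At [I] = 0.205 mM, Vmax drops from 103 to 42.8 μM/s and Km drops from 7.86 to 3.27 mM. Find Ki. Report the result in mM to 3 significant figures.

0.146 mM

Uncompetitive: Vmax,app = Vmax/α (and Km,app = Km/α) with α = 1 + [I]/Ki.
α = Vmax/Vmax,app = 103/42.8 = 2.407.
Ki = [I]/(α − 1) = 0.205/1.407 = 0.146 mM.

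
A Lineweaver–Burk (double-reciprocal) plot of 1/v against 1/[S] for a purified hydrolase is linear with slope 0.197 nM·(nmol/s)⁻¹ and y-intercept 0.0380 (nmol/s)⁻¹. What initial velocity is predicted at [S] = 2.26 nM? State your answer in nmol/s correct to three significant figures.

7.99 nmol/s

The y-intercept is 1/Vmax, so Vmax = 1/0.0380 = 26.3 nmol/s.
The slope is Km/Vmax, so Km = 0.197 × 26.3 = 5.18 nM.
Then v = 26.3 × 2.26/(5.18 + 2.26) = 7.99 nmol/s.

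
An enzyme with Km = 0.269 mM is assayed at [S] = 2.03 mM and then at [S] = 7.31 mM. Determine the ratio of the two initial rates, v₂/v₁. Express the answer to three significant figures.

The fractional saturations are [S]/(Km+[S]) = 2.03/2.299 = 0.8830 and 7.31/7.579 = 0.9645.
v₂/v₁ is just their ratio: 0.9645/0.8830 = 1.09.

1.09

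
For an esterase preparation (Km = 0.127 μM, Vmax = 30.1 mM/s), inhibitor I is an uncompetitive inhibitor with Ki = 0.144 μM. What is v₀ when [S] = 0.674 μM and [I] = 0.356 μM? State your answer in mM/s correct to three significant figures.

With α = 1 + [I]/Ki = 1 + 0.356/0.144 = 3.472, the uncompetitive rate law is v = (Vmax/α)·[S] / (Km/α + [S]).
v = (30.1/3.472)×0.674 / (0.127/3.472 + 0.674) = 5.843/0.7106 = 8.22 mM/s.

8.22 mM/s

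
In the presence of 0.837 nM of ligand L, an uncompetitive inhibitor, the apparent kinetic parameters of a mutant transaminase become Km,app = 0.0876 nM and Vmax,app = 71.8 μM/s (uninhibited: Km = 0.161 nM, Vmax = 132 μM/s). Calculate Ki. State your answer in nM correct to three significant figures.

Uncompetitive: Vmax,app = Vmax/α (and Km,app = Km/α) with α = 1 + [I]/Ki.
α = Vmax/Vmax,app = 132/71.8 = 1.838.
Since α = 1 + [I]/Ki, [I]/Ki = 1.838 − 1 = 0.8384 and Ki = 0.837/0.8384 = 0.998 nM.

0.998 nM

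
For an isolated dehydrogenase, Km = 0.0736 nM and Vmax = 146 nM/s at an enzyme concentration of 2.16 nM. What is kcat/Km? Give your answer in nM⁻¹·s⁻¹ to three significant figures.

918 nM⁻¹·s⁻¹

kcat = Vmax/[E]total = 146/2.16 = 67.6 s⁻¹.
kcat/Km = 67.6/0.0736 = 918 nM⁻¹·s⁻¹.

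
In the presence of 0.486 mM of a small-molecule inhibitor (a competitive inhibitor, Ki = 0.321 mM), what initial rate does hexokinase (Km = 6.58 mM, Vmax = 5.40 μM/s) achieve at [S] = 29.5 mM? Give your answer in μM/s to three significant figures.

With α = 1 + [I]/Ki = 1 + 0.486/0.321 = 2.514, the competitive rate law is v = Vmax[S] / (αKm + [S]).
v = 5.40×29.5 / (2.514×6.58 + 29.5) = 159.3/46.04 = 3.46 μM/s.

3.46 μM/s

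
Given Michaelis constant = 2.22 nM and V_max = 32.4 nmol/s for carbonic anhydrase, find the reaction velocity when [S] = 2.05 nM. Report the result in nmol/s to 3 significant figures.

15.6 nmol/s

v = Vmax·[S]/(Km + [S]) = 32.4 × 2.05 / (2.22 + 2.05)
  = 66.42 / 4.270 = 15.6 nmol/s.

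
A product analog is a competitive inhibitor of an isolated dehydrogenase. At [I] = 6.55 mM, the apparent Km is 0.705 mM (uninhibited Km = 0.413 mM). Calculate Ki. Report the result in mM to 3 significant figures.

Competitive: Km,app = α·Km with α = 1 + [I]/Ki.
α = Km,app/Km = 0.705/0.413 = 1.707.
Since α = 1 + [I]/Ki, [I]/Ki = 1.707 − 1 = 0.7070 and Ki = 6.55/0.7070 = 9.26 mM.

9.26 mM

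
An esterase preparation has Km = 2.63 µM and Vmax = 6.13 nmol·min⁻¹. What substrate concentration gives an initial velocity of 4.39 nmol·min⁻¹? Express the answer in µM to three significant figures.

Rearranging v = Vmax[S]/(Km+[S]) gives [S] = Km·v/(Vmax − v).
[S] = 2.63 × 4.39 / (6.13 − 4.39) = 11.55/1.740 = 6.64 µM.

6.64 µM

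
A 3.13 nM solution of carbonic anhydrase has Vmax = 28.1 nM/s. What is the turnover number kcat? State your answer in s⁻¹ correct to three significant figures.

8.98 s⁻¹

kcat = Vmax/[E]total = 28.1 nM/s / 3.13 nM = 8.98 s⁻¹.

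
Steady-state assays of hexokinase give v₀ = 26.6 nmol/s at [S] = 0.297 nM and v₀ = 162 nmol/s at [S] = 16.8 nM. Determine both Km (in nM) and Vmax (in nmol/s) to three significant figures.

Km = 1.69 nM; Vmax = 178 nmol/s

From v = Vmax[S]/(Km+[S]), each point gives Vmax = v(Km+[S])/[S].
Equating: 26.6(Km+0.297)/0.297 = 162(Km+16.8)/16.8.
89.56·Km + 26.6 = 9.643·Km + 162, so (89.56 − 9.643)·Km = 162 − 26.6.
Km = 135.4/79.92 = 1.69 nM; then Vmax = 26.6(1.69+0.297)/0.297 = 178 nmol/s.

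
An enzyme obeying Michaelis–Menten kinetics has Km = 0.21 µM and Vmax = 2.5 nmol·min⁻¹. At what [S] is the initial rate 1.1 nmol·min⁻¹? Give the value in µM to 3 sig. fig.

0.165 µM

The required fractional saturation is v/Vmax = 1.1/2.5 = 0.4400.
Then [S]/(Km+[S]) = 0.4400 ⇒ [S] = 0.21 × 0.4400/(1 − 0.4400) = 0.165 µM.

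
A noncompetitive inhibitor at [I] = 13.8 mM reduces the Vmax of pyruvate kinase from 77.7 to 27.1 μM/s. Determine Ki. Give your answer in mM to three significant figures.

Noncompetitive: Vmax,app = Vmax/α with α = 1 + [I]/Ki.
α = Vmax/Vmax,app = 77.7/27.1 = 2.867.
Since α = 1 + [I]/Ki, [I]/Ki = 2.867 − 1 = 1.867 and Ki = 13.8/1.867 = 7.39 mM.

7.39 mM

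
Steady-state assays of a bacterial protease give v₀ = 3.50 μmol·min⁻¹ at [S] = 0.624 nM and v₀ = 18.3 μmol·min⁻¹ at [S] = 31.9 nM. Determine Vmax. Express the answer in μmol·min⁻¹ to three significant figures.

From v = Vmax[S]/(Km+[S]), each point gives Vmax = v(Km+[S])/[S].
Equating: 3.50(Km+0.624)/0.624 = 18.3(Km+31.9)/31.9.
5.609·Km + 3.50 = 0.5737·Km + 18.3, so (5.609 − 0.5737)·Km = 18.3 − 3.50.
Km = 14.80/5.035 = 2.94 nM; then Vmax = 3.50(2.94+0.624)/0.624 = 20.0 μmol·min⁻¹.

20.0 μmol·min⁻¹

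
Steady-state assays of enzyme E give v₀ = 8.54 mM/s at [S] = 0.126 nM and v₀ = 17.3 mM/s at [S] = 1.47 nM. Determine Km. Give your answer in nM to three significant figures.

In reciprocal form, 1/v = (Km/Vmax)·(1/[S]) + 1/Vmax. The two points give (1/[S], 1/v) = (7.937, 0.1171) and (0.6803, 0.05780).
Slope = (0.1171 − 0.05780)/(7.937 − 0.6803) = 0.008171; intercept = 0.1171 − 0.008171×7.937 = 0.05224.
Vmax = 1/intercept = 19.1 mM/s; Km = slope × Vmax = 0.008171 × 19.1 = 0.156 nM.

0.156 nM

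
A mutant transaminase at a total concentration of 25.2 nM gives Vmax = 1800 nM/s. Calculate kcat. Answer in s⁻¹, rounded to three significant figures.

71.4 s⁻¹

kcat = Vmax/[E]total = 1800 nM/s / 25.2 nM = 71.4 s⁻¹.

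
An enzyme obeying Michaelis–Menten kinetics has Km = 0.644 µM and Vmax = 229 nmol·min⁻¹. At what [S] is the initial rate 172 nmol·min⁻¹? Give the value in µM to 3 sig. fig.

The required fractional saturation is v/Vmax = 172/229 = 0.7511.
Then [S]/(Km+[S]) = 0.7511 ⇒ [S] = 0.644 × 0.7511/(1 − 0.7511) = 1.94 µM.

1.94 µM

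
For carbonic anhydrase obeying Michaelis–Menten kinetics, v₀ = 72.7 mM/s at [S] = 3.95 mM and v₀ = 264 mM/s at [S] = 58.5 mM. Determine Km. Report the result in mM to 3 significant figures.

13.8 mM

In reciprocal form, 1/v = (Km/Vmax)·(1/[S]) + 1/Vmax. The two points give (1/[S], 1/v) = (0.2532, 0.01376) and (0.01709, 0.003788).
Slope = (0.01376 − 0.003788)/(0.2532 − 0.01709) = 0.04222; intercept = 0.01376 − 0.04222×0.2532 = 0.003066.
Vmax = 1/intercept = 326 mM/s; Km = slope × Vmax = 0.04222 × 326 = 13.8 mM.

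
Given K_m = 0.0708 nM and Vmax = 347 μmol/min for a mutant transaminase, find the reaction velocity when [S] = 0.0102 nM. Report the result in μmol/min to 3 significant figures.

43.7 μmol/min

v = Vmax·[S]/(Km + [S]) = 347 × 0.0102 / (0.0708 + 0.0102)
  = 3.539 / 0.08100 = 43.7 μmol/min.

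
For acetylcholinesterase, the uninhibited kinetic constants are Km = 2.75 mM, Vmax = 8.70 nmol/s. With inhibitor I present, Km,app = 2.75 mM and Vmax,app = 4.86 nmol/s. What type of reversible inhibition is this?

noncompetitive

Vmax decreases (8.70 → 4.86 nmol/s) while Km is unchanged — pure noncompetitive inhibition.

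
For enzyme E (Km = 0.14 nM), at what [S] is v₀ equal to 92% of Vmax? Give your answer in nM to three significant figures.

v/Vmax = [S]/(Km+[S]) = 0.92, so [S] = Km·0.92/(1 − 0.92) = 0.14 × 11.50.
[S] = 1.61 nM.

1.61 nM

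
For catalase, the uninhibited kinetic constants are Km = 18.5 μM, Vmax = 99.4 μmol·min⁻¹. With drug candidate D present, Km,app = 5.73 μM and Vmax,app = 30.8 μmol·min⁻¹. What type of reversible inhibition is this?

uncompetitive

Both Km and Vmax decrease by the same factor (~3.23-fold) — characteristic of uncompetitive inhibition.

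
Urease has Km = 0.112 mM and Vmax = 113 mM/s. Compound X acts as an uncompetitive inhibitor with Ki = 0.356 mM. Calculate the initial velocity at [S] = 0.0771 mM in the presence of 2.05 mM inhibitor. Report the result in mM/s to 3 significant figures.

13.8 mM/s

With α = 1 + [I]/Ki = 1 + 2.05/0.356 = 6.758, the uncompetitive rate law is v = (Vmax/α)·[S] / (Km/α + [S]).
v = (113/6.758)×0.0771 / (0.112/6.758 + 0.0771) = 1.289/0.09367 = 13.8 mM/s.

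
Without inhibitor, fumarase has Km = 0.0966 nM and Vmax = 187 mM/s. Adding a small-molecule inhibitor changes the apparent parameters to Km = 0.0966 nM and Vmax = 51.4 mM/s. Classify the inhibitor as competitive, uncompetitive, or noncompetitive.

Vmax decreases (187 → 51.4 mM/s) while Km is unchanged — pure noncompetitive inhibition.

noncompetitive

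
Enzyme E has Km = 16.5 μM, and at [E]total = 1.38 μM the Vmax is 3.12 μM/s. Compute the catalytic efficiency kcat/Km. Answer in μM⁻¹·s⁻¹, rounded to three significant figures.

kcat = Vmax/[E]total = 3.12/1.38 = 2.26 s⁻¹.
kcat/Km = 2.26/16.5 = 0.137 μM⁻¹·s⁻¹.

0.137 μM⁻¹·s⁻¹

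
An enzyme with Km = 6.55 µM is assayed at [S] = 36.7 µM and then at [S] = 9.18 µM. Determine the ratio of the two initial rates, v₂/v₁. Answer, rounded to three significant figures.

Since Vmax cancels, v₂/v₁ = [S]₂(Km+[S]₁) / [S]₁(Km+[S]₂).
= 9.18×(6.55+36.7) / (36.7×(6.55+9.18)) = 397.0/577.3 = 0.688.

0.688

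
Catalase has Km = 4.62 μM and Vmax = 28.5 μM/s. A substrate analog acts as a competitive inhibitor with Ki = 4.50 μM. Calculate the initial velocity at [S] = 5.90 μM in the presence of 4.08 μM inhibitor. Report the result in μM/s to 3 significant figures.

11.4 μM/s

α = 1 + [I]/Ki = 1 + 4.08/4.50 = 1.907.
For a competitive inhibitor, Vmax is unchanged and the apparent Km becomes α·Km: Km,app = 8.81 μM, Vmax,app = 28.5 μM/s.
v = Vmax,app·[S]/(Km,app + [S]) = 28.5 × 5.90/(8.81 + 5.90) = 11.4 μM/s.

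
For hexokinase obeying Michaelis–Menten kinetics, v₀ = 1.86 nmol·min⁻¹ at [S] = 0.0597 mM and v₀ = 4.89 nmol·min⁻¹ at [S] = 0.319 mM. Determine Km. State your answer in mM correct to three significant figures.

From v = Vmax[S]/(Km+[S]), each point gives Vmax = v(Km+[S])/[S].
Equating: 1.86(Km+0.0597)/0.0597 = 4.89(Km+0.319)/0.319.
31.16·Km + 1.86 = 15.33·Km + 4.89, so (31.16 − 15.33)·Km = 4.89 − 1.86.
Km = 3.030/15.83 = 0.191 mM; then Vmax = 1.86(0.191+0.0597)/0.0597 = 7.82 nmol·min⁻¹.

0.191 mM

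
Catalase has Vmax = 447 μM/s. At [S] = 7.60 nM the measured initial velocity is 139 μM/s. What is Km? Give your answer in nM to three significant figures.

16.8 nM

From v = Vmax[S]/(Km+[S]), Km = [S](Vmax − v)/v.
Km = 7.60 × (447 − 139) / 139 = 2341/139 = 16.8 nM.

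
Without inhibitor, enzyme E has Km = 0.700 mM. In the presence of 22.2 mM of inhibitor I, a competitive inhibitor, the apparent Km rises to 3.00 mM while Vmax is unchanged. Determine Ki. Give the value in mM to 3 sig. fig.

6.76 mM

Competitive: Km,app = α·Km with α = 1 + [I]/Ki.
α = Km,app/Km = 3.00/0.700 = 4.286.
Since α = 1 + [I]/Ki, [I]/Ki = 4.286 − 1 = 3.286 and Ki = 22.2/3.286 = 6.76 mM.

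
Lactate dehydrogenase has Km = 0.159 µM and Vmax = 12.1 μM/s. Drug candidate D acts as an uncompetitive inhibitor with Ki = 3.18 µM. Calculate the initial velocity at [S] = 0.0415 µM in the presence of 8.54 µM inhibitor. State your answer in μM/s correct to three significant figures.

1.61 μM/s

α = 1 + [I]/Ki = 1 + 8.54/3.18 = 3.686.
For an uncompetitive inhibitor, both parameters are divided by α, giving Vmax/α and Km/α: Km,app = 0.0431 µM, Vmax,app = 3.28 μM/s.
v = Vmax,app·[S]/(Km,app + [S]) = 3.28 × 0.0415/(0.0431 + 0.0415) = 1.61 μM/s.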